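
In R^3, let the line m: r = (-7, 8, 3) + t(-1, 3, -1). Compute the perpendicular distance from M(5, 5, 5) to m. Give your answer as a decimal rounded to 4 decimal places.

Taking (-7, 8, 3) on m with direction v = (-1, 3, -1): w = M − (-7, 8, 3) = (12, -3, 2), and w × v = (-3, 10, 33).
Distance = |w × v| / |v| = √1198 / √11 ≈ 10.4360.

10.4360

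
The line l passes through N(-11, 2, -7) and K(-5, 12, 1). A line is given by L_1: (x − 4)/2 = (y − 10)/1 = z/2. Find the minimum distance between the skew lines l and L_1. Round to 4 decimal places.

6.0420

A direction vector for l is K − N = (6, 10, 8).
L_1 has direction (2, 1, 2) through (4, 10, 0).
Common perpendicular direction n = (6, 10, 8) × (2, 1, 2) = (12, 4, -14).
With w = (4, 10, 0) − (-11, 2, -7) = (15, 8, 7), w · n = 114.
Distance = |w · n| / |n| = |114| / √356 ≈ 6.0420.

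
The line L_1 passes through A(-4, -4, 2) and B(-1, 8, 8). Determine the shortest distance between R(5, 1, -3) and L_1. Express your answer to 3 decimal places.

10.668

A direction vector for L_1 is B − A = (3, 12, 6).
Taking (-4, -4, 2) on L_1 with direction v = (3, 12, 6): w = R − (-4, -4, 2) = (9, 5, -5), and w × v = (90, -69, 93).
Distance = |w × v| / |v| = √21510 / √189 ≈ 10.668.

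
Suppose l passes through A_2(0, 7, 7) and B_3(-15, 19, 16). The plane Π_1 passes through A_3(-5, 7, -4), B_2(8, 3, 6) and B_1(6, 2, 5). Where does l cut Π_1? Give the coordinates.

A direction vector for l is B_3 − A_2 = (-15, 12, 9).
A_3B_2 = (13, -4, 10), A_3B_1 = (11, -5, 9); a normal to Π_1 is A_3B_2 × A_3B_1 = (14, -7, -21).
Using A_3: Π_1 has equation 14x - 7y - 21z = -35.
Substitute r = (0, 7, 7) + t(-15, 12, 9) into the plane: -196 + (-483)t = -35, so t = -1/3.
Intersection: (0, 7, 7) + (-1/3)·(-15, 12, 9) = (5, 3, 4).

(5, 3, 4)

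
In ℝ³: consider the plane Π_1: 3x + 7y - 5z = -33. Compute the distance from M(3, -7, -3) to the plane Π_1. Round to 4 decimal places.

0.8781

n·M − d = (3)·(3) + (7)·(-7) + (-5)·(-3) − (-33) = 8; |n| = √83.
Distance = |8| / √83 = 8/√83 ≈ 0.8781.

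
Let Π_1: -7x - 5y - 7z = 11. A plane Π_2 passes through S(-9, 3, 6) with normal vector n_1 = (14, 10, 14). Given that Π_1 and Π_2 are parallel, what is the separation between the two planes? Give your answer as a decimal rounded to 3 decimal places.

0.451

Π_2: n_1·r = n_1·S gives 14x + 10y + 14z = -12.
Rescale Π_2 by 1/(-2): -7x - 5y - 7z = 6. Then distance = |11 − 6| / √123 ≈ 0.451.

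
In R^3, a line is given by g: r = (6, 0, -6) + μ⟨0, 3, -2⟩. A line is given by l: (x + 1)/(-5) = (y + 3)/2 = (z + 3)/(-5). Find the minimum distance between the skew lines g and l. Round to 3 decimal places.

l has direction (-5, 2, -5) through (-1, -3, -3).
Common perpendicular direction n = (0, 3, -2) × (-5, 2, -5) = (-11, 10, 15).
With w = (-1, -3, -3) − (6, 0, -6) = (-7, -3, 3), w · n = 92.
Distance = |w · n| / |n| = |92| / √446 ≈ 4.356.

4.356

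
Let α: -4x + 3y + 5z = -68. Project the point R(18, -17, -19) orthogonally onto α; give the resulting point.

Foot = R − λn with λ = (n·R − d)/|n|² = (-218 − (-68))/50 = -3.
Foot = (18, -17, -19) − (-3)·(-4, 3, 5) = (6, -8, -4).

(6, -8, -4)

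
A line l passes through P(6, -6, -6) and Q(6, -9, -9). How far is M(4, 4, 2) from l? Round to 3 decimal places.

2.449

A direction vector for l is Q − P = (0, -3, -3).
Taking (6, -6, -6) on l with direction v = (0, -3, -3): w = M − (6, -6, -6) = (-2, 10, 8), and w × v = (-6, -6, 6).
Distance = |w × v| / |v| = √108 / √18 ≈ 2.449.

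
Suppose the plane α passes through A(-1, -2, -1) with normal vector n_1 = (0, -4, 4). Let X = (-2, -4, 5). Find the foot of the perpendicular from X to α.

α: n_1·r = n_1·A gives -4y + 4z = 4.
Foot = X − λn with λ = (n·X − d)/|n|² = (36 − 4)/32 = 1.
Foot = (-2, -4, 5) − 1·(0, -4, 4) = (-2, 0, 1).

(-2, 0, 1)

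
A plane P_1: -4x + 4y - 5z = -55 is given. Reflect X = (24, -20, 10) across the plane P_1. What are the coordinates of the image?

λ = (n·X − d)/|n|² = (-226 − (-55))/57 = -3.
Reflection = X − 2λn = (24, -20, 10) − (-6)·(-4, 4, -5) = (0, 4, -20).

(0, 4, -20)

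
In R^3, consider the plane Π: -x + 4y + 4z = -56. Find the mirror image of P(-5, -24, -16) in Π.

(-11, 0, 8)

λ = (n·P − d)/|n|² = (-155 − (-56))/33 = -3.
Reflection = P − 2λn = (-5, -24, -16) − (-6)·(-1, 4, 4) = (-11, 0, 8).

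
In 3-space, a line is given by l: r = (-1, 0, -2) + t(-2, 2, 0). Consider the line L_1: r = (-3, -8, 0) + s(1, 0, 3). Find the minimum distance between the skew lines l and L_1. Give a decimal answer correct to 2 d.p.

7.34

Common perpendicular direction n = (-2, 2, 0) × (1, 0, 3) = (6, 6, -2).
With w = (-3, -8, 0) − (-1, 0, -2) = (-2, -8, 2), w · n = -64.
Distance = |w · n| / |n| = |-64| / √76 ≈ 7.34.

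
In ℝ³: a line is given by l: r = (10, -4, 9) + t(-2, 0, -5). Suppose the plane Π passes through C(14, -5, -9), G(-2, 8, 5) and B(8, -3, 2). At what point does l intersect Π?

(8, -4, 4)

CG = (-16, 13, 14), CB = (-6, 2, 11); a normal to Π is CG × CB = (115, 92, 46).
Using C: Π has equation 115x + 92y + 46z = 736.
Substitute r = (10, -4, 9) + t(-2, 0, -5) into the plane: 1196 + (-460)t = 736, so t = 1.
Intersection: (10, -4, 9) + 1·(-2, 0, -5) = (8, -4, 4).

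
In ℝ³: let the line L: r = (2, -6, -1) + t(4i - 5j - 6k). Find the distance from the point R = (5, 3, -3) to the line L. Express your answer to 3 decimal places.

Taking (2, -6, -1) on L with direction v = (4, -5, -6): w = R − (2, -6, -1) = (3, 9, -2), and w × v = (-64, 10, -51).
Distance = |w × v| / |v| = √6797 / √77 ≈ 9.395.

9.395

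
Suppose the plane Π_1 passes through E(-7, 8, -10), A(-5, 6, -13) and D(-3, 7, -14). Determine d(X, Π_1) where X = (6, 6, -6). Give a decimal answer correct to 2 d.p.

11.05

EA = (2, -2, -3), ED = (4, -1, -4); a normal to Π_1 is EA × ED = (5, -4, 6).
Using E: Π_1 has equation 5x - 4y + 6z = -127.
n·X − d = (5)·(6) + (-4)·(6) + (6)·(-6) − (-127) = 97; |n| = √77.
Distance = |97| / √77 = 97/√77 ≈ 11.05.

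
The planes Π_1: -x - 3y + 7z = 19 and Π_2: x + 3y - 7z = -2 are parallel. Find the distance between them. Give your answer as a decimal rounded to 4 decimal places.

Rescale Π_2 by 1/(-1): -x - 3y + 7z = 2. Then distance = |19 − 2| / √59 ≈ 2.2132.

2.2132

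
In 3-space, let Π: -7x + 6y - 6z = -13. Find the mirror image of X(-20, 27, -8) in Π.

(22, -9, 28)

λ = (n·X − d)/|n|² = (350 − (-13))/121 = 3.
Reflection = X − 2λn = (-20, 27, -8) − 6·(-7, 6, -6) = (22, -9, 28).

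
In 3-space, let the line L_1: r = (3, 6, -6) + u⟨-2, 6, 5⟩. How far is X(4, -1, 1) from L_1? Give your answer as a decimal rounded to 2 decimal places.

9.89

Taking (3, 6, -6) on L_1 with direction v = (-2, 6, 5): w = X − (3, 6, -6) = (1, -7, 7), and w × v = (-77, -19, -8).
Distance = |w × v| / |v| = √6354 / √65 ≈ 9.89.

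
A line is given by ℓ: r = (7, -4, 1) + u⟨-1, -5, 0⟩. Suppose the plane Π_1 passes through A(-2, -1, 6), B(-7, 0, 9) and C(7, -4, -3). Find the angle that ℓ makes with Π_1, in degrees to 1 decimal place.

68.5

AB = (-5, 1, 3), AC = (9, -3, -9); a normal to Π_1 is AB × AC = (0, -18, 6).
Using A: Π_1 has equation -18y + 6z = 54.
sin θ = |n·v| / (|n||v|) = |90| / (√360 · √26) = 0.93026.
θ ≈ 68.5°.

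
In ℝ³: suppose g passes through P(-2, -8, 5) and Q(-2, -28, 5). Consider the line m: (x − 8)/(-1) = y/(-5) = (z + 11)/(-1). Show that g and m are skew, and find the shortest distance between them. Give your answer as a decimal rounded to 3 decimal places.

18.385

A direction vector for g is Q − P = (0, -20, 0).
m has direction (-1, -5, -1) through (8, 0, -11).
Common perpendicular direction n = (0, -20, 0) × (-1, -5, -1) = (20, 0, -20).
With w = (8, 0, -11) − (-2, -8, 5) = (10, 8, -16), w · n = 520.
Since n ≠ 0 the lines are not parallel, and w · n = 520 ≠ 0 so they do not intersect; hence they are skew.
Distance = |w · n| / |n| = |520| / √800 ≈ 18.385.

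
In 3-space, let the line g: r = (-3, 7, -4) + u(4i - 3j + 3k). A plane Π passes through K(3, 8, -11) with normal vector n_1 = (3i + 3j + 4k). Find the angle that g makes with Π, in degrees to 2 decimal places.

Π: n_1·r = n_1·K gives 3x + 3y + 4z = -11.
sin θ = |n·v| / (|n||v|) = |15| / (√34 · √34) = 0.44118.
θ ≈ 26.18°.

26.18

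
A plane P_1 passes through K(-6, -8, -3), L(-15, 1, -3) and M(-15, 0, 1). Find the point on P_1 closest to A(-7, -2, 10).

(-11, -6, 9)

KL = (-9, 9, 0), KM = (-9, 8, 4); a normal to P_1 is KL × KM = (36, 36, 9).
Using K: P_1 has equation 36x + 36y + 9z = -531.
Foot = A − λn with λ = (n·A − d)/|n|² = (-234 − (-531))/2673 = 1/9.
Foot = (-7, -2, 10) − (1/9)·(36, 36, 9) = (-11, -6, 9).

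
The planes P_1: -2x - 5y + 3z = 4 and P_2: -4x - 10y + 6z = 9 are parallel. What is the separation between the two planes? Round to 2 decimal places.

0.08

Rescale P_2 by 1/2: -2x - 5y + 3z = 9/2. Then distance = |4 − (9/2)| / √38 ≈ 0.08.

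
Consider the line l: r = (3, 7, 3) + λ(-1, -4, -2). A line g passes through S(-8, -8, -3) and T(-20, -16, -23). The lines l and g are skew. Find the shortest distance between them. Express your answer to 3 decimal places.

6.933

A direction vector for g is T − S = (-12, -8, -20).
Common perpendicular direction n = (-1, -4, -2) × (-12, -8, -20) = (64, 4, -40).
With w = (-8, -8, -3) − (3, 7, 3) = (-11, -15, -6), w · n = -524.
Distance = |w · n| / |n| = |-524| / √5712 ≈ 6.933.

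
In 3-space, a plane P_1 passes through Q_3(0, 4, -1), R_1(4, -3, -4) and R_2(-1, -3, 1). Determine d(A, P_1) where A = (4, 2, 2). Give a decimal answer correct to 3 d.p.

4.724

Q_3R_1 = (4, -7, -3), Q_3R_2 = (-1, -7, 2); a normal to P_1 is Q_3R_1 × Q_3R_2 = (-35, -5, -35).
Using Q_3: P_1 has equation -35x - 5y - 35z = 15.
n·A − d = (-35)·(4) + (-5)·(2) + (-35)·(2) − 15 = -235; |n| = √2475.
Distance = |-235| / √2475 = 235/√2475 ≈ 4.724.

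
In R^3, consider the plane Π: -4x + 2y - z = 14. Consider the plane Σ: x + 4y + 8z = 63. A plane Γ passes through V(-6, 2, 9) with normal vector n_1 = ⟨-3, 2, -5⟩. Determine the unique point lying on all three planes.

Γ: n_1·r = n_1·V gives -3x + 2y - 5z = -23.
Solving the 3×3 linear system -4x + 2y - z = 14, x + 4y + 8z = 63, -3x + 2y - 5z = -23 (e.g. by elimination or Cramer's rule, determinant = 92) gives (-5, 1, 8).

(-5, 1, 8)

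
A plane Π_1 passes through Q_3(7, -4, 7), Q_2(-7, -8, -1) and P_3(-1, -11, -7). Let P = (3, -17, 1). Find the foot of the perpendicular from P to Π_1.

Q_3Q_2 = (-14, -4, -8), Q_3P_3 = (-8, -7, -14); a normal to Π_1 is Q_3Q_2 × Q_3P_3 = (0, -132, 66).
Using Q_3: Π_1 has equation -132y + 66z = 990.
Foot = P − λn with λ = (n·P − d)/|n|² = (2310 − 990)/21780 = 2/33.
Foot = (3, -17, 1) − (2/33)·(0, -132, 66) = (3, -9, -3).

(3, -9, -3)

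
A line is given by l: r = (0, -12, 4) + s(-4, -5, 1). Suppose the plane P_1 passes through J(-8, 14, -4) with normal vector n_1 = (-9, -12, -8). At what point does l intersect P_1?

(8, -2, 2)

P_1: n_1·r = n_1·J gives -9x - 12y - 8z = -64.
Substitute r = (0, -12, 4) + t(-4, -5, 1) into the plane: 112 + 88t = -64, so t = -2.
Intersection: (0, -12, 4) + (-2)·(-4, -5, 1) = (8, -2, 2).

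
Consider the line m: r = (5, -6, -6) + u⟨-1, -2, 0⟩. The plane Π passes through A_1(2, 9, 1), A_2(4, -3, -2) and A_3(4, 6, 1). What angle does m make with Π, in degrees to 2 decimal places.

26.57

A_1A_2 = (2, -12, -3), A_1A_3 = (2, -3, 0); a normal to Π is A_1A_2 × A_1A_3 = (-9, -6, 18).
Using A_1: Π has equation -9x - 6y + 18z = -54.
sin θ = |n·v| / (|n||v|) = |21| / (√441 · √5) = 0.44721.
θ ≈ 26.57°.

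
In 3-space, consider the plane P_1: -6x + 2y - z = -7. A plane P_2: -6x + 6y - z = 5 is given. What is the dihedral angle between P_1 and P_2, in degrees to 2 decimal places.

cos θ = |n₁·n₂| / (|n₁||n₂|) = |49| / (√41 · √73).
θ = arccos(0.89566) ≈ 26.41°.

26.41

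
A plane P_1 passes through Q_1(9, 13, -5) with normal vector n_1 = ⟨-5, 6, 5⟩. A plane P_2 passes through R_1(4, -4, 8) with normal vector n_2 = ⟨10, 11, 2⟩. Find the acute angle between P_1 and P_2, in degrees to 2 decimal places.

P_1: n_1·r = n_1·Q_1 gives -5x + 6y + 5z = 8.
P_2: n_2·r = n_2·R_1 gives 10x + 11y + 2z = 12.
cos θ = |n₁·n₂| / (|n₁||n₂|) = |26| / (√86 · √225).
θ = arccos(0.18691) ≈ 79.23°.

79.23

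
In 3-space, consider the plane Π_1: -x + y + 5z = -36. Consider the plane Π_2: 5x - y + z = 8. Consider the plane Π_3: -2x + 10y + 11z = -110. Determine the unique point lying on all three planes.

(2, -4, -6)

Solving the 3×3 linear system -x + y + 5z = -36, 5x - y + z = 8, -2x + 10y + 11z = -110 (e.g. by elimination or Cramer's rule, determinant = 204) gives (2, -4, -6).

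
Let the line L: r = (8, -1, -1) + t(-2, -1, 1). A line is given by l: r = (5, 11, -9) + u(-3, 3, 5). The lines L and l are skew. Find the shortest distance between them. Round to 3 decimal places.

12.923

Common perpendicular direction n = (-2, -1, 1) × (-3, 3, 5) = (-8, 7, -9).
With w = (5, 11, -9) − (8, -1, -1) = (-3, 12, -8), w · n = 180.
Distance = |w · n| / |n| = |180| / √194 ≈ 12.923.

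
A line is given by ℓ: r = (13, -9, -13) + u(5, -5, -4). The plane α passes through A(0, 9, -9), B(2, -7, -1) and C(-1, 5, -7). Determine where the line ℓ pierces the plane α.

(3, 1, -5)

AB = (2, -16, 8), AC = (-1, -4, 2); a normal to α is AB × AC = (0, -12, -24).
Using A: α has equation -12y - 24z = 108.
Substitute r = (13, -9, -13) + t(5, -5, -4) into the plane: 420 + 156t = 108, so t = -2.
Intersection: (13, -9, -13) + (-2)·(5, -5, -4) = (3, 1, -5).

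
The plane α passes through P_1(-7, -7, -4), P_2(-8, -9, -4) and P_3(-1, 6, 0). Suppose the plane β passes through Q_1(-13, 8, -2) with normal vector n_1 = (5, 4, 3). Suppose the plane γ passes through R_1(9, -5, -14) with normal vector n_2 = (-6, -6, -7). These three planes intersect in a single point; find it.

P_1P_2 = (-1, -2, 0), P_1P_3 = (6, 13, 4); a normal to α is P_1P_2 × P_1P_3 = (-8, 4, -1).
Using P_1: α has equation -8x + 4y - z = 32.
β: n_1·r = n_1·Q_1 gives 5x + 4y + 3z = -39.
γ: n_2·r = n_2·R_1 gives -6x - 6y - 7z = 74.
Solving the 3×3 linear system -8x + 4y - z = 32, 5x + 4y + 3z = -39, -6x - 6y - 7z = 74 (e.g. by elimination or Cramer's rule, determinant = 154) gives (-3, 0, -8).

(-3, 0, -8)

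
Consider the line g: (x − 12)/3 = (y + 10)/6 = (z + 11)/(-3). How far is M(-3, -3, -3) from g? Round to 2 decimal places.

18.01

g has direction (3, 6, -3) through (12, -10, -11).
Taking (12, -10, -11) on g with direction v = (3, 6, -3): w = M − (12, -10, -11) = (-15, 7, 8), and w × v = (-69, -21, -111).
Distance = |w × v| / |v| = √17523 / √54 ≈ 18.01.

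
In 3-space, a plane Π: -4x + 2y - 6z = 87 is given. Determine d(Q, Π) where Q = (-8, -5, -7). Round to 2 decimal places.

3.07

n·Q − d = (-4)·(-8) + (2)·(-5) + (-6)·(-7) − 87 = -23; |n| = √56.
Distance = |-23| / √56 = 23/√56 ≈ 3.07.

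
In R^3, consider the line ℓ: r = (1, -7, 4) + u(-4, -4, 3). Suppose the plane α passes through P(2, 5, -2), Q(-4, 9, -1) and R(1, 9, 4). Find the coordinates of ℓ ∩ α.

(9, 1, -2)

PQ = (-6, 4, 1), PR = (-1, 4, 6); a normal to α is PQ × PR = (20, 35, -20).
Using P: α has equation 20x + 35y - 20z = 255.
Substitute r = (1, -7, 4) + t(-4, -4, 3) into the plane: -305 + (-280)t = 255, so t = -2.
Intersection: (1, -7, 4) + (-2)·(-4, -4, 3) = (9, 1, -2).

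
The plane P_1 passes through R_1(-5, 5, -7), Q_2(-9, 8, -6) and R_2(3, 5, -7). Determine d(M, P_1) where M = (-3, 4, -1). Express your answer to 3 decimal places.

6.008

R_1Q_2 = (-4, 3, 1), R_1R_2 = (8, 0, 0); a normal to P_1 is R_1Q_2 × R_1R_2 = (0, 8, -24).
Using R_1: P_1 has equation 8y - 24z = 208.
n·M − d = (0)·(-3) + (8)·(4) + (-24)·(-1) − 208 = -152; |n| = √640.
Distance = |-152| / √640 = 152/√640 ≈ 6.008.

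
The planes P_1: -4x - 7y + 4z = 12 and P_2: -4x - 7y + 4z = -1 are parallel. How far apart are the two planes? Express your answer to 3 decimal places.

1.444

Same normal n = (-4, -7, 4) with |n| = √81; distance = |12 − (-1)| / |n| = 13/√81 ≈ 1.444.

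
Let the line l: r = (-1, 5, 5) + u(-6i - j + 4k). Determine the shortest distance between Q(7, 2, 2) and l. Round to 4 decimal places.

Taking (-1, 5, 5) on l with direction v = (-6, -1, 4): w = Q − (-1, 5, 5) = (8, -3, -3), and w × v = (-15, -14, -26).
Distance = |w × v| / |v| = √1097 / √53 ≈ 4.5495.

4.5495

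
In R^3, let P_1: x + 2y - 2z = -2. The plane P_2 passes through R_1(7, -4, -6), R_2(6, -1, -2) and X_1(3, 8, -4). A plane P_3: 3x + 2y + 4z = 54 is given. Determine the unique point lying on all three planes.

(4, 5, 8)

R_1R_2 = (-1, 3, 4), R_1X_1 = (-4, 12, 2); a normal to P_2 is R_1R_2 × R_1X_1 = (-42, -14, 0).
Using R_1: P_2 has equation -42x - 14y = -238.
Solving the 3×3 linear system x + 2y - 2z = -2, -42x - 14y = -238, 3x + 2y + 4z = 54 (e.g. by elimination or Cramer's rule, determinant = 364) gives (4, 5, 8).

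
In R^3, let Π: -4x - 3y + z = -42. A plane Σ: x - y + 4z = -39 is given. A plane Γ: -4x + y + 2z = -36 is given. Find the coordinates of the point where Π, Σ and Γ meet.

Solving the 3×3 linear system -4x - 3y + z = -42, x - y + 4z = -39, -4x + y + 2z = -36 (e.g. by elimination or Cramer's rule, determinant = 75) gives (5, 4, -10).

(5, 4, -10)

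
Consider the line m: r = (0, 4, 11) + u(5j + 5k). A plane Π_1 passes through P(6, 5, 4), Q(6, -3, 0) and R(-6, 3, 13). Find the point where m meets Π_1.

(0, -1, 6)

PQ = (0, -8, -4), PR = (-12, -2, 9); a normal to Π_1 is PQ × PR = (-80, 48, -96).
Using P: Π_1 has equation -80x + 48y - 96z = -624.
Substitute r = (0, 4, 11) + t(0, 5, 5) into the plane: -864 + (-240)t = -624, so t = -1.
Intersection: (0, 4, 11) + (-1)·(0, 5, 5) = (0, -1, 6).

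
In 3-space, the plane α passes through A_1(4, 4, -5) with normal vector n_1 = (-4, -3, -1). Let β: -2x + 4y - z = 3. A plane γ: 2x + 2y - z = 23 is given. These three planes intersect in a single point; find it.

α: n_1·r = n_1·A_1 gives -4x - 3y - z = -23.
Solving the 3×3 linear system -4x - 3y - z = -23, -2x + 4y - z = 3, 2x + 2y - z = 23 (e.g. by elimination or Cramer's rule, determinant = 32) gives (6, 2, -7).

(6, 2, -7)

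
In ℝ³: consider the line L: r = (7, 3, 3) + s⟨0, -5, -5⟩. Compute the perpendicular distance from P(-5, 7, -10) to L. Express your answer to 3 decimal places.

Taking (7, 3, 3) on L with direction v = (0, -5, -5): w = P − (7, 3, 3) = (-12, 4, -13), and w × v = (-85, -60, 60).
Distance = |w × v| / |v| = √14425 / √50 ≈ 16.985.

16.985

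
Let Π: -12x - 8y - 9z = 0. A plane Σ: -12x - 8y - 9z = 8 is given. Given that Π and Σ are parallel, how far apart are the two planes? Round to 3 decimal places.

0.471

Same normal n = (-12, -8, -9) with |n| = √289; distance = |0 − 8| / |n| = 8/√289 ≈ 0.471.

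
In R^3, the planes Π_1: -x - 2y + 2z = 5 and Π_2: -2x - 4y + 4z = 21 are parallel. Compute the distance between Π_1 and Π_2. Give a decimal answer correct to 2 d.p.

1.83

Rescale Π_2 by 1/2: -x - 2y + 2z = 21/2. Then distance = |5 − (21/2)| / √9 ≈ 1.83.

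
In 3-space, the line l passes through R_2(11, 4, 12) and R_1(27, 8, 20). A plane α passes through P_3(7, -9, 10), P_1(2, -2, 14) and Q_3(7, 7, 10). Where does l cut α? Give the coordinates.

A direction vector for l is R_1 − R_2 = (16, 4, 8).
P_3P_1 = (-5, 7, 4), P_3Q_3 = (0, 16, 0); a normal to α is P_3P_1 × P_3Q_3 = (-64, 0, -80).
Using P_3: α has equation -64x - 80z = -1248.
Substitute r = (11, 4, 12) + t(16, 4, 8) into the plane: -1664 + (-1664)t = -1248, so t = -1/4.
Intersection: (11, 4, 12) + (-1/4)·(16, 4, 8) = (7, 3, 10).

(7, 3, 10)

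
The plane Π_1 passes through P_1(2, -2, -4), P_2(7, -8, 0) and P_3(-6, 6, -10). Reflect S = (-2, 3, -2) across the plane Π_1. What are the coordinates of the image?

P_1P_2 = (5, -6, 4), P_1P_3 = (-8, 8, -6); a normal to Π_1 is P_1P_2 × P_1P_3 = (4, -2, -8).
Using P_1: Π_1 has equation 4x - 2y - 8z = 44.
λ = (n·S − d)/|n|² = (2 − 44)/84 = -1/2.
Reflection = S − 2λn = (-2, 3, -2) − (-1)·(4, -2, -8) = (2, 1, -10).

(2, 1, -10)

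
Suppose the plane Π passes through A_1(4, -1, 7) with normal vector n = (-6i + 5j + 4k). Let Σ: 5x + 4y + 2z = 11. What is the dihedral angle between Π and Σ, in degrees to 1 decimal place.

88.1

Π: n·r = n·A_1 gives -6x + 5y + 4z = -1.
cos θ = |n₁·n₂| / (|n₁||n₂|) = |-2| / (√77 · √45).
θ = arccos(0.03398) ≈ 88.1°.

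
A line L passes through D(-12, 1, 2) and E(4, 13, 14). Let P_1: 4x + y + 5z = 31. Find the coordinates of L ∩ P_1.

A direction vector for L is E − D = (16, 12, 12).
Substitute r = (-12, 1, 2) + t(16, 12, 12) into the plane: -37 + 136t = 31, so t = 1/2.
Intersection: (-12, 1, 2) + (1/2)·(16, 12, 12) = (-4, 7, 8).

(-4, 7, 8)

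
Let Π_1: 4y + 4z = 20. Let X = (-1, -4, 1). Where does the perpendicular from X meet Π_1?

(-1, 0, 5)

Foot = X − λn with λ = (n·X − d)/|n|² = (-12 − 20)/32 = -1.
Foot = (-1, -4, 1) − (-1)·(0, 4, 4) = (-1, 0, 5).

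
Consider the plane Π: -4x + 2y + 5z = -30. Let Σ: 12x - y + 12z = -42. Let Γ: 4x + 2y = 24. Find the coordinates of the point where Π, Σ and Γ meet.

Solving the 3×3 linear system -4x + 2y + 5z = -30, 12x - y + 12z = -42, 4x + 2y = 24 (e.g. by elimination or Cramer's rule, determinant = 332) gives (3, 6, -6).

(3, 6, -6)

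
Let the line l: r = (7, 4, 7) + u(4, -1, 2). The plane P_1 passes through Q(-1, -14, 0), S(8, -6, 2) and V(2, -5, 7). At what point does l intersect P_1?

(11, 3, 9)

QS = (9, 8, 2), QV = (3, 9, 7); a normal to P_1 is QS × QV = (38, -57, 57).
Using Q: P_1 has equation 38x - 57y + 57z = 760.
Substitute r = (7, 4, 7) + t(4, -1, 2) into the plane: 437 + 323t = 760, so t = 1.
Intersection: (7, 4, 7) + 1·(4, -1, 2) = (11, 3, 9).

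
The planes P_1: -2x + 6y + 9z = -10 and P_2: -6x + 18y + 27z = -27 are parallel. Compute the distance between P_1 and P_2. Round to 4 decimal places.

0.0909

Rescale P_2 by 1/3: -2x + 6y + 9z = -9. Then distance = |-10 − (-9)| / √121 ≈ 0.0909.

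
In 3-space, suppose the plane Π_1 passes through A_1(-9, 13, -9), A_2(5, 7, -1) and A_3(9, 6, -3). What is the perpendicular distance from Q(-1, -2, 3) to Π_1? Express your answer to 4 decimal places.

A_1A_2 = (14, -6, 8), A_1A_3 = (18, -7, 6); a normal to Π_1 is A_1A_2 × A_1A_3 = (20, 60, 10).
Using A_1: Π_1 has equation 20x + 60y + 10z = 510.
n·Q − d = (20)·(-1) + (60)·(-2) + (10)·(3) − 510 = -620; |n| = √4100.
Distance = |-620| / √4100 = 620/√4100 ≈ 9.6828.

9.6828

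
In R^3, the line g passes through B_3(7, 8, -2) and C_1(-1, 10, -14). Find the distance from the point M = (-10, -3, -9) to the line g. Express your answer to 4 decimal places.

A direction vector for g is C_1 − B_3 = (-8, 2, -12).
Taking (7, 8, -2) on g with direction v = (-8, 2, -12): w = M − (7, 8, -2) = (-17, -11, -7), and w × v = (146, -148, -122).
Distance = |w × v| / |v| = √58104 / √212 ≈ 16.5552.

16.5552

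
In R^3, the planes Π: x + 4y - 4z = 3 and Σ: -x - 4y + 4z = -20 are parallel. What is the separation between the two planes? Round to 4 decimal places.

2.9593

Rescale Σ by 1/(-1): x + 4y - 4z = 20. Then distance = |3 − 20| / √33 ≈ 2.9593.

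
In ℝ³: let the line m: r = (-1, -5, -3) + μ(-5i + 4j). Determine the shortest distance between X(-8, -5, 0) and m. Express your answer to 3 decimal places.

5.303

Taking (-1, -5, -3) on m with direction v = (-5, 4, 0): w = X − (-1, -5, -3) = (-7, 0, 3), and w × v = (-12, -15, -28).
Distance = |w × v| / |v| = √1153 / √41 ≈ 5.303.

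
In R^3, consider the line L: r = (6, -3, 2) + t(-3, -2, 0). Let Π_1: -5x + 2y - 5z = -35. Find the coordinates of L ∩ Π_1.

(3, -5, 2)

Substitute r = (6, -3, 2) + t(-3, -2, 0) into the plane: -46 + 11t = -35, so t = 1.
Intersection: (6, -3, 2) + 1·(-3, -2, 0) = (3, -5, 2).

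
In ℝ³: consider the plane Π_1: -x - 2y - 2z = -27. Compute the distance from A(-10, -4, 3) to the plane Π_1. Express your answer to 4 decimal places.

n·A − d = (-1)·(-10) + (-2)·(-4) + (-2)·(3) − (-27) = 39; |n| = √9.
Distance = |39| / √9 = 39/√9 ≈ 13.0000.

13.0000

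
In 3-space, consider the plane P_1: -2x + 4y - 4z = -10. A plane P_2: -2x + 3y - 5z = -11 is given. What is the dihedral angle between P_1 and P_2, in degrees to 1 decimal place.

cos θ = |n₁·n₂| / (|n₁||n₂|) = |36| / (√36 · √38).
θ = arccos(0.97333) ≈ 13.3°.

13.3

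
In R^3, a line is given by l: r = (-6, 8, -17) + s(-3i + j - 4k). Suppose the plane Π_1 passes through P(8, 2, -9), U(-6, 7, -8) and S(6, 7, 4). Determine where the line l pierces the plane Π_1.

PU = (-14, 5, 1), PS = (-2, 5, 13); a normal to Π_1 is PU × PS = (60, 180, -60).
Using P: Π_1 has equation 60x + 180y - 60z = 1380.
Substitute r = (-6, 8, -17) + t(-3, 1, -4) into the plane: 2100 + 240t = 1380, so t = -3.
Intersection: (-6, 8, -17) + (-3)·(-3, 1, -4) = (3, 5, -5).

(3, 5, -5)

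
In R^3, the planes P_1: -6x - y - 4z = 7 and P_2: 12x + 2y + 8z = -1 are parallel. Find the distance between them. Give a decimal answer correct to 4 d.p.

Rescale P_2 by 1/(-2): -6x - y - 4z = 1/2. Then distance = |7 − (1/2)| / √53 ≈ 0.8928.

0.8928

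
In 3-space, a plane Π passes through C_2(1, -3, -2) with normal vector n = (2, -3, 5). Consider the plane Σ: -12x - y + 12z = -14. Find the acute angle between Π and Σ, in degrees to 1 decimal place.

Π: n·r = n·C_2 gives 2x - 3y + 5z = 1.
cos θ = |n₁·n₂| / (|n₁||n₂|) = |39| / (√38 · √289).
θ = arccos(0.37216) ≈ 68.2°.

68.2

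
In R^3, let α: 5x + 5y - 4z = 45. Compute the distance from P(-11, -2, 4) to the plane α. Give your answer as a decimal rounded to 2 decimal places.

n·P − d = (5)·(-11) + (5)·(-2) + (-4)·(4) − 45 = -126; |n| = √66.
Distance = |-126| / √66 = 126/√66 ≈ 15.51.

15.51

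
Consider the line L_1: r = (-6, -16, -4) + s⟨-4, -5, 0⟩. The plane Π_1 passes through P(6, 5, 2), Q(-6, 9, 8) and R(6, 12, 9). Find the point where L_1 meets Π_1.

PQ = (-12, 4, 6), PR = (0, 7, 7); a normal to Π_1 is PQ × PR = (-14, 84, -84).
Using P: Π_1 has equation -14x + 84y - 84z = 168.
Substitute r = (-6, -16, -4) + t(-4, -5, 0) into the plane: -924 + (-364)t = 168, so t = -3.
Intersection: (-6, -16, -4) + (-3)·(-4, -5, 0) = (6, -1, -4).

(6, -1, -4)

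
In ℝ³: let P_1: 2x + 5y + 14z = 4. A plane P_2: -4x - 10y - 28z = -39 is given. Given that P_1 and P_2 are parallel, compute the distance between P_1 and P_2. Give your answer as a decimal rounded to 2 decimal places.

Rescale P_2 by 1/(-2): 2x + 5y + 14z = 39/2. Then distance = |4 − (39/2)| / √225 ≈ 1.03.

1.03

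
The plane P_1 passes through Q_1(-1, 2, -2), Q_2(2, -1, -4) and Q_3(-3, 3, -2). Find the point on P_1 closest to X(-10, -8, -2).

(-6, 0, -8)

Q_1Q_2 = (3, -3, -2), Q_1Q_3 = (-2, 1, 0); a normal to P_1 is Q_1Q_2 × Q_1Q_3 = (2, 4, -3).
Using Q_1: P_1 has equation 2x + 4y - 3z = 12.
Foot = X − λn with λ = (n·X − d)/|n|² = (-46 − 12)/29 = -2.
Foot = (-10, -8, -2) − (-2)·(2, 4, -3) = (-6, 0, -8).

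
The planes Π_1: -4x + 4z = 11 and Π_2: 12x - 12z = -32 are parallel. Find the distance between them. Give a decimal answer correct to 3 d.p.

0.059

Rescale Π_2 by 1/(-3): -4x + 4z = 32/3. Then distance = |11 − (32/3)| / √32 ≈ 0.059.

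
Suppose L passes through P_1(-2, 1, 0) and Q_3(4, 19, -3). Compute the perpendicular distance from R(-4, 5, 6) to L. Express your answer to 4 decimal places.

A direction vector for L is Q_3 − P_1 = (6, 18, -3).
Taking (-2, 1, 0) on L with direction v = (6, 18, -3): w = R − (-2, 1, 0) = (-2, 4, 6), and w × v = (-120, 30, -60).
Distance = |w × v| / |v| = √18900 / √369 ≈ 7.1568.

7.1568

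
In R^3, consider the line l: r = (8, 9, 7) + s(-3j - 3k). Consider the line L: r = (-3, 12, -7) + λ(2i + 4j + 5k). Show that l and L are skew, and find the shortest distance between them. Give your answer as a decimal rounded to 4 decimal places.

Common perpendicular direction n = (0, -3, -3) × (2, 4, 5) = (-3, -6, 6).
With w = (-3, 12, -7) − (8, 9, 7) = (-11, 3, -14), w · n = -69.
Since n ≠ 0 the lines are not parallel, and w · n = -69 ≠ 0 so they do not intersect; hence they are skew.
Distance = |w · n| / |n| = |-69| / √81 ≈ 7.6667.

7.6667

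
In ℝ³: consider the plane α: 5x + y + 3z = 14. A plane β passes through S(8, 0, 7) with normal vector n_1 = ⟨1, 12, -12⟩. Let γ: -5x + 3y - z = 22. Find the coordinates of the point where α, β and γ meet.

(-4, 4, 10)

β: n_1·r = n_1·S gives x + 12y - 12z = -76.
Solving the 3×3 linear system 5x + y + 3z = 14, x + 12y - 12z = -76, -5x + 3y - z = 22 (e.g. by elimination or Cramer's rule, determinant = 370) gives (-4, 4, 10).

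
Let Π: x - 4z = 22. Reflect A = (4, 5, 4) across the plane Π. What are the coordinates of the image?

(8, 5, -12)

λ = (n·A − d)/|n|² = (-12 − 22)/17 = -2.
Reflection = A − 2λn = (4, 5, 4) − (-4)·(1, 0, -4) = (8, 5, -12).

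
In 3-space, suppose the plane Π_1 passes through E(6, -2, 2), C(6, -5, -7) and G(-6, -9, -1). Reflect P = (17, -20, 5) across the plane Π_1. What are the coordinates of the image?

EC = (0, -3, -9), EG = (-12, -7, -3); a normal to Π_1 is EC × EG = (-54, 108, -36).
Using E: Π_1 has equation -54x + 108y - 36z = -612.
λ = (n·P − d)/|n|² = (-3258 − (-612))/15876 = -1/6.
Reflection = P − 2λn = (17, -20, 5) − (-1/3)·(-54, 108, -36) = (-1, 16, -7).

(-1, 16, -7)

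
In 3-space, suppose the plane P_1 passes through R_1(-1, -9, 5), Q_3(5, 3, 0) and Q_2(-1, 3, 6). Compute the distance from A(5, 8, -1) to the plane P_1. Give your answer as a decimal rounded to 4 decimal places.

R_1Q_3 = (6, 12, -5), R_1Q_2 = (0, 12, 1); a normal to P_1 is R_1Q_3 × R_1Q_2 = (72, -6, 72).
Using R_1: P_1 has equation 72x - 6y + 72z = 342.
n·A − d = (72)·(5) + (-6)·(8) + (72)·(-1) − 342 = -102; |n| = √10404.
Distance = |-102| / √10404 = 102/√10404 ≈ 1.0000.

1.0000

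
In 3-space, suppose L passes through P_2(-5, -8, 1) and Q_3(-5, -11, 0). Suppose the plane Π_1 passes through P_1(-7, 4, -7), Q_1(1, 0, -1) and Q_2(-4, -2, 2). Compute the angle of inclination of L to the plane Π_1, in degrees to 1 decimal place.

74.7

A direction vector for L is Q_3 − P_2 = (0, -3, -1).
P_1Q_1 = (8, -4, 6), P_1Q_2 = (3, -6, 9); a normal to Π_1 is P_1Q_1 × P_1Q_2 = (0, -54, -36).
Using P_1: Π_1 has equation -54y - 36z = 36.
sin θ = |n·v| / (|n||v|) = |198| / (√4212 · √10) = 0.96476.
θ ≈ 74.7°.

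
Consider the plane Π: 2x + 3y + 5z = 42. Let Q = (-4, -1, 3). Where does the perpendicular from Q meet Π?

(-2, 2, 8)

Foot = Q − λn with λ = (n·Q − d)/|n|² = (4 − 42)/38 = -1.
Foot = (-4, -1, 3) − (-1)·(2, 3, 5) = (-2, 2, 8).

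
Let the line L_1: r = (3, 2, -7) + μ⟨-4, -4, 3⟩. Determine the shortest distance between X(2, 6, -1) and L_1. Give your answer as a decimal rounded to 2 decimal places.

Taking (3, 2, -7) on L_1 with direction v = (-4, -4, 3): w = X − (3, 2, -7) = (-1, 4, 6), and w × v = (36, -21, 20).
Distance = |w × v| / |v| = √2137 / √41 ≈ 7.22.

7.22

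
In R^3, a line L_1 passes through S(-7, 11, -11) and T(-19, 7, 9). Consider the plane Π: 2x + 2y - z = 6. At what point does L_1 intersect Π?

A direction vector for L_1 is T − S = (-12, -4, 20).
Substitute r = (-7, 11, -11) + t(-12, -4, 20) into the plane: 19 + (-52)t = 6, so t = 1/4.
Intersection: (-7, 11, -11) + (1/4)·(-12, -4, 20) = (-10, 10, -6).

(-10, 10, -6)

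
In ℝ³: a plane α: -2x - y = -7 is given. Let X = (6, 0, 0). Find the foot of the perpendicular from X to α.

(4, -1, 0)

Foot = X − λn with λ = (n·X − d)/|n|² = (-12 − (-7))/5 = -1.
Foot = (6, 0, 0) − (-1)·(-2, -1, 0) = (4, -1, 0).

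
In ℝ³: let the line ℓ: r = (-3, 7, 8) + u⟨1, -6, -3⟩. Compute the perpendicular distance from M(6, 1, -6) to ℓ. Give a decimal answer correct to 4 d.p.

12.1843

Taking (-3, 7, 8) on ℓ with direction v = (1, -6, -3): w = M − (-3, 7, 8) = (9, -6, -14), and w × v = (-66, 13, -48).
Distance = |w × v| / |v| = √6829 / √46 ≈ 12.1843.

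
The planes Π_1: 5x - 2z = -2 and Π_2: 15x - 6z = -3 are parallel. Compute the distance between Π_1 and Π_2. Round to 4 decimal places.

Rescale Π_2 by 1/3: 5x - 2z = -1. Then distance = |-2 − (-1)| / √29 ≈ 0.1857.

0.1857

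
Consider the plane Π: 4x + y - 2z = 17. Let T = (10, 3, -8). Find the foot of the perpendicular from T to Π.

Foot = T − λn with λ = (n·T − d)/|n|² = (59 − 17)/21 = 2.
Foot = (10, 3, -8) − 2·(4, 1, -2) = (2, 1, -4).

(2, 1, -4)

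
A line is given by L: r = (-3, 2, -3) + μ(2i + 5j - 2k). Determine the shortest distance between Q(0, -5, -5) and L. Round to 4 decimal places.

6.5621

Taking (-3, 2, -3) on L with direction v = (2, 5, -2): w = Q − (-3, 2, -3) = (3, -7, -2), and w × v = (24, 2, 29).
Distance = |w × v| / |v| = √1421 / √33 ≈ 6.5621.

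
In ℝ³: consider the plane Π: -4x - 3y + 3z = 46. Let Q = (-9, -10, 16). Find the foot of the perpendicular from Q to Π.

Foot = Q − λn with λ = (n·Q − d)/|n|² = (114 − 46)/34 = 2.
Foot = (-9, -10, 16) − 2·(-4, -3, 3) = (-1, -4, 10).

(-1, -4, 10)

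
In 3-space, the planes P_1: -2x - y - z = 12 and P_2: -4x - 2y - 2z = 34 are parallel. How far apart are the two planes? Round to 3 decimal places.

Rescale P_2 by 1/2: -2x - y - z = 17. Then distance = |12 − 17| / √6 ≈ 2.041.

2.041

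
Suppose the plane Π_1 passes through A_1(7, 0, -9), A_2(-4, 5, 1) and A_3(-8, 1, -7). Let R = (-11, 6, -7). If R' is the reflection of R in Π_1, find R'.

(-11, -2, -3)

A_1A_2 = (-11, 5, 10), A_1A_3 = (-15, 1, 2); a normal to Π_1 is A_1A_2 × A_1A_3 = (0, -128, 64).
Using A_1: Π_1 has equation -128y + 64z = -576.
λ = (n·R − d)/|n|² = (-1216 − (-576))/20480 = -1/32.
Reflection = R − 2λn = (-11, 6, -7) − (-1/16)·(0, -128, 64) = (-11, -2, -3).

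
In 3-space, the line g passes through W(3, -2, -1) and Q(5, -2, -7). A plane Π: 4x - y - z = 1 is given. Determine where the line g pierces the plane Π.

(1, -2, 5)

A direction vector for g is Q − W = (2, 0, -6).
Substitute r = (3, -2, -1) + t(2, 0, -6) into the plane: 15 + 14t = 1, so t = -1.
Intersection: (3, -2, -1) + (-1)·(2, 0, -6) = (1, -2, 5).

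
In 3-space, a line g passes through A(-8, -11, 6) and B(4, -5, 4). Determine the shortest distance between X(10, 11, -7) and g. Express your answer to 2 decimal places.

A direction vector for g is B − A = (12, 6, -2).
Taking (-8, -11, 6) on g with direction v = (12, 6, -2): w = X − (-8, -11, 6) = (18, 22, -13), and w × v = (34, -120, -156).
Distance = |w × v| / |v| = √39892 / √184 ≈ 14.72.

14.72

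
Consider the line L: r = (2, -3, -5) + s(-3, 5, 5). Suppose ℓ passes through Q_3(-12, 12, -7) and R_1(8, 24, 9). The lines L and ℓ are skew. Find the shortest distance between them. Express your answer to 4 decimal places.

10.9510

A direction vector for ℓ is R_1 − Q_3 = (20, 12, 16).
Common perpendicular direction n = (-3, 5, 5) × (20, 12, 16) = (20, 148, -136).
With w = (-12, 12, -7) − (2, -3, -5) = (-14, 15, -2), w · n = 2212.
Distance = |w · n| / |n| = |2212| / √40800 ≈ 10.9510.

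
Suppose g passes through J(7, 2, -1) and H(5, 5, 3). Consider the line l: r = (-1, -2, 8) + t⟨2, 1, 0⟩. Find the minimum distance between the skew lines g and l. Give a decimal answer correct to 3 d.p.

A direction vector for g is H − J = (-2, 3, 4).
Common perpendicular direction n = (-2, 3, 4) × (2, 1, 0) = (-4, 8, -8).
With w = (-1, -2, 8) − (7, 2, -1) = (-8, -4, 9), w · n = -72.
Distance = |w · n| / |n| = |-72| / √144 ≈ 6.000.

6.000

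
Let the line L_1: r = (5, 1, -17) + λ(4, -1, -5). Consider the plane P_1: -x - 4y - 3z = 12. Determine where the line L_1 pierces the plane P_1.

Substitute r = (5, 1, -17) + t(4, -1, -5) into the plane: 42 + 15t = 12, so t = -2.
Intersection: (5, 1, -17) + (-2)·(4, -1, -5) = (-3, 3, -7).

(-3, 3, -7)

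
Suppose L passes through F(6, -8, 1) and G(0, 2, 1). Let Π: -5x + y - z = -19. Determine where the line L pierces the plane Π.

A direction vector for L is G − F = (-6, 10, 0).
Substitute r = (6, -8, 1) + t(-6, 10, 0) into the plane: -39 + 40t = -19, so t = 1/2.
Intersection: (6, -8, 1) + (1/2)·(-6, 10, 0) = (3, -3, 1).

(3, -3, 1)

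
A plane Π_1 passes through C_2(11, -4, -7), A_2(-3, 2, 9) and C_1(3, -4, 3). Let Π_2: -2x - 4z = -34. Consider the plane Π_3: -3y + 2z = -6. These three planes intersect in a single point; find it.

(-7, 10, 12)

C_2A_2 = (-14, 6, 16), C_2C_1 = (-8, 0, 10); a normal to Π_1 is C_2A_2 × C_2C_1 = (60, 12, 48).
Using C_2: Π_1 has equation 60x + 12y + 48z = 276.
Solving the 3×3 linear system 60x + 12y + 48z = 276, -2x - 4z = -34, -3y + 2z = -6 (e.g. by elimination or Cramer's rule, determinant = -384) gives (-7, 10, 12).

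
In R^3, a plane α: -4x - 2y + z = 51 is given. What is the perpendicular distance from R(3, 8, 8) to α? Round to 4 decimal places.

15.4935

n·R − d = (-4)·(3) + (-2)·(8) + (1)·(8) − 51 = -71; |n| = √21.
Distance = |-71| / √21 = 71/√21 ≈ 15.4935.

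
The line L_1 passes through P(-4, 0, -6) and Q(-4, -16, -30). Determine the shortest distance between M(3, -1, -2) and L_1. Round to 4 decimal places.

7.6359

A direction vector for L_1 is Q − P = (0, -16, -24).
Taking (-4, 0, -6) on L_1 with direction v = (0, -16, -24): w = M − (-4, 0, -6) = (7, -1, 4), and w × v = (88, 168, -112).
Distance = |w × v| / |v| = √48512 / √832 ≈ 7.6359.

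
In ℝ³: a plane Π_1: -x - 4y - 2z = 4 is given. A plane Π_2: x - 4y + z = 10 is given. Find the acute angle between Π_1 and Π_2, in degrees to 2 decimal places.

48.04

cos θ = |n₁·n₂| / (|n₁||n₂|) = |13| / (√21 · √18).
θ = arccos(0.66865) ≈ 48.04°.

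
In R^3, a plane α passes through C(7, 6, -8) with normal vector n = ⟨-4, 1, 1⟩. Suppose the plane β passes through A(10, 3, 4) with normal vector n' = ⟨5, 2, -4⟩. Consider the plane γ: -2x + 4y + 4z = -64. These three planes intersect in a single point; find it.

(4, -6, -8)

α: n·r = n·C gives -4x + y + z = -30.
β: n'·r = n'·A gives 5x + 2y - 4z = 40.
Solving the 3×3 linear system -4x + y + z = -30, 5x + 2y - 4z = 40, -2x + 4y + 4z = -64 (e.g. by elimination or Cramer's rule, determinant = -84) gives (4, -6, -8).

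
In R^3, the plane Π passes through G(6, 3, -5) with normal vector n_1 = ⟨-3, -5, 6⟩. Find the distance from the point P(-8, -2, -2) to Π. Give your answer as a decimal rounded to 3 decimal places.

Π: n_1·r = n_1·G gives -3x - 5y + 6z = -63.
n·P − d = (-3)·(-8) + (-5)·(-2) + (6)·(-2) − (-63) = 85; |n| = √70.
Distance = |85| / √70 = 85/√70 ≈ 10.159.

10.159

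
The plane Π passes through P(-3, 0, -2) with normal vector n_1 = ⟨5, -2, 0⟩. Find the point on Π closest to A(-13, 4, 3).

(-3, 0, 3)

Π: n_1·r = n_1·P gives 5x - 2y = -15.
Foot = A − λn with λ = (n·A − d)/|n|² = (-73 − (-15))/29 = -2.
Foot = (-13, 4, 3) − (-2)·(5, -2, 0) = (-3, 0, 3).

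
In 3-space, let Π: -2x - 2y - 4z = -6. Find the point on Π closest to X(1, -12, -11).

(7, -6, 1)

Foot = X − λn with λ = (n·X − d)/|n|² = (66 − (-6))/24 = 3.
Foot = (1, -12, -11) − 3·(-2, -2, -4) = (7, -6, 1).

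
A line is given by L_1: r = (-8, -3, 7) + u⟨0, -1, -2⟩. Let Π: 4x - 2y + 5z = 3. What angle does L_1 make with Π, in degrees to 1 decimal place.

sin θ = |n·v| / (|n||v|) = |-8| / (√45 · √5) = 0.53333.
θ ≈ 32.2°.

32.2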